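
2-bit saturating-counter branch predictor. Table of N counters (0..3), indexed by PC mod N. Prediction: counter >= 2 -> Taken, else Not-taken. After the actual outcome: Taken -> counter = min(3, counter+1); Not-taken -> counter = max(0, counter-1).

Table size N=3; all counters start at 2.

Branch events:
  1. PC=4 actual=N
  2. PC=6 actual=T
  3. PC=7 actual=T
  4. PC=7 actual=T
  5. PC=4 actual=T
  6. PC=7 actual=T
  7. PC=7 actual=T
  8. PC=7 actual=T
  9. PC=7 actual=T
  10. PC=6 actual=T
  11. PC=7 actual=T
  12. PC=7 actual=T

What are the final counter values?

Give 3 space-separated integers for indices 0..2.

Ev 1: PC=4 idx=1 pred=T actual=N -> ctr[1]=1
Ev 2: PC=6 idx=0 pred=T actual=T -> ctr[0]=3
Ev 3: PC=7 idx=1 pred=N actual=T -> ctr[1]=2
Ev 4: PC=7 idx=1 pred=T actual=T -> ctr[1]=3
Ev 5: PC=4 idx=1 pred=T actual=T -> ctr[1]=3
Ev 6: PC=7 idx=1 pred=T actual=T -> ctr[1]=3
Ev 7: PC=7 idx=1 pred=T actual=T -> ctr[1]=3
Ev 8: PC=7 idx=1 pred=T actual=T -> ctr[1]=3
Ev 9: PC=7 idx=1 pred=T actual=T -> ctr[1]=3
Ev 10: PC=6 idx=0 pred=T actual=T -> ctr[0]=3
Ev 11: PC=7 idx=1 pred=T actual=T -> ctr[1]=3
Ev 12: PC=7 idx=1 pred=T actual=T -> ctr[1]=3

Answer: 3 3 2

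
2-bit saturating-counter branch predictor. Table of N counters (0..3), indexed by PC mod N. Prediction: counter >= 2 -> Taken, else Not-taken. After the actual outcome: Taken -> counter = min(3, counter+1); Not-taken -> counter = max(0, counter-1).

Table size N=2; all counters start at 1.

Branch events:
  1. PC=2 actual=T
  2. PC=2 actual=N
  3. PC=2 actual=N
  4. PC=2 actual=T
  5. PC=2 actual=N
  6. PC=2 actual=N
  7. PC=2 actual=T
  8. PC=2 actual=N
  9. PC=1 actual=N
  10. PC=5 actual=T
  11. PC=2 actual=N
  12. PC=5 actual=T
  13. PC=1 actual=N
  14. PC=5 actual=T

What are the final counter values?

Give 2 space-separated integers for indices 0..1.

Ev 1: PC=2 idx=0 pred=N actual=T -> ctr[0]=2
Ev 2: PC=2 idx=0 pred=T actual=N -> ctr[0]=1
Ev 3: PC=2 idx=0 pred=N actual=N -> ctr[0]=0
Ev 4: PC=2 idx=0 pred=N actual=T -> ctr[0]=1
Ev 5: PC=2 idx=0 pred=N actual=N -> ctr[0]=0
Ev 6: PC=2 idx=0 pred=N actual=N -> ctr[0]=0
Ev 7: PC=2 idx=0 pred=N actual=T -> ctr[0]=1
Ev 8: PC=2 idx=0 pred=N actual=N -> ctr[0]=0
Ev 9: PC=1 idx=1 pred=N actual=N -> ctr[1]=0
Ev 10: PC=5 idx=1 pred=N actual=T -> ctr[1]=1
Ev 11: PC=2 idx=0 pred=N actual=N -> ctr[0]=0
Ev 12: PC=5 idx=1 pred=N actual=T -> ctr[1]=2
Ev 13: PC=1 idx=1 pred=T actual=N -> ctr[1]=1
Ev 14: PC=5 idx=1 pred=N actual=T -> ctr[1]=2

Answer: 0 2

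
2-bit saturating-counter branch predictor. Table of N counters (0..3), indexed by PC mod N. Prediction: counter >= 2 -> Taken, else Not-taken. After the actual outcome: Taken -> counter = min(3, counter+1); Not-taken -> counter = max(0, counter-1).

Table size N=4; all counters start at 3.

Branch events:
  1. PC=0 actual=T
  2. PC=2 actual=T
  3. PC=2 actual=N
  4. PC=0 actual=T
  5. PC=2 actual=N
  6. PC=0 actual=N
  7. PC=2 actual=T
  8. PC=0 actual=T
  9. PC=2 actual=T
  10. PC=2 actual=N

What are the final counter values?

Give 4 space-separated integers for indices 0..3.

Answer: 3 3 2 3

Derivation:
Ev 1: PC=0 idx=0 pred=T actual=T -> ctr[0]=3
Ev 2: PC=2 idx=2 pred=T actual=T -> ctr[2]=3
Ev 3: PC=2 idx=2 pred=T actual=N -> ctr[2]=2
Ev 4: PC=0 idx=0 pred=T actual=T -> ctr[0]=3
Ev 5: PC=2 idx=2 pred=T actual=N -> ctr[2]=1
Ev 6: PC=0 idx=0 pred=T actual=N -> ctr[0]=2
Ev 7: PC=2 idx=2 pred=N actual=T -> ctr[2]=2
Ev 8: PC=0 idx=0 pred=T actual=T -> ctr[0]=3
Ev 9: PC=2 idx=2 pred=T actual=T -> ctr[2]=3
Ev 10: PC=2 idx=2 pred=T actual=N -> ctr[2]=2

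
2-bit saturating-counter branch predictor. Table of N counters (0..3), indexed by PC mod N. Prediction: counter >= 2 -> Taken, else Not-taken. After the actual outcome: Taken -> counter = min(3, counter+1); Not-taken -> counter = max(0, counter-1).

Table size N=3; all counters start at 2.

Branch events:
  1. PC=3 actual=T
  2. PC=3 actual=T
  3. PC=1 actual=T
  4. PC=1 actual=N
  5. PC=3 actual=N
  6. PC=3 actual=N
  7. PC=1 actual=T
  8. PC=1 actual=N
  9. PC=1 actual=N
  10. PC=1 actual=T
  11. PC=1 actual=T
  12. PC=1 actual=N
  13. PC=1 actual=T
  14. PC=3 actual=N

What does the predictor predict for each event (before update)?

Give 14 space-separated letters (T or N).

Ev 1: PC=3 idx=0 pred=T actual=T -> ctr[0]=3
Ev 2: PC=3 idx=0 pred=T actual=T -> ctr[0]=3
Ev 3: PC=1 idx=1 pred=T actual=T -> ctr[1]=3
Ev 4: PC=1 idx=1 pred=T actual=N -> ctr[1]=2
Ev 5: PC=3 idx=0 pred=T actual=N -> ctr[0]=2
Ev 6: PC=3 idx=0 pred=T actual=N -> ctr[0]=1
Ev 7: PC=1 idx=1 pred=T actual=T -> ctr[1]=3
Ev 8: PC=1 idx=1 pred=T actual=N -> ctr[1]=2
Ev 9: PC=1 idx=1 pred=T actual=N -> ctr[1]=1
Ev 10: PC=1 idx=1 pred=N actual=T -> ctr[1]=2
Ev 11: PC=1 idx=1 pred=T actual=T -> ctr[1]=3
Ev 12: PC=1 idx=1 pred=T actual=N -> ctr[1]=2
Ev 13: PC=1 idx=1 pred=T actual=T -> ctr[1]=3
Ev 14: PC=3 idx=0 pred=N actual=N -> ctr[0]=0

Answer: T T T T T T T T T N T T T N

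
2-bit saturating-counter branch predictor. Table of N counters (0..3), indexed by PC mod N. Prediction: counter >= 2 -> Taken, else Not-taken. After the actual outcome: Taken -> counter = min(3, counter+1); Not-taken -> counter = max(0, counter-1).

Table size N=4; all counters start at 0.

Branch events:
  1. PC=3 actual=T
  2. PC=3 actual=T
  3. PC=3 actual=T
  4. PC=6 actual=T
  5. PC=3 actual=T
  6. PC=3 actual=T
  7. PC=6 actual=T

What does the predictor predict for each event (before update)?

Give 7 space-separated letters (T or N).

Answer: N N T N T T N

Derivation:
Ev 1: PC=3 idx=3 pred=N actual=T -> ctr[3]=1
Ev 2: PC=3 idx=3 pred=N actual=T -> ctr[3]=2
Ev 3: PC=3 idx=3 pred=T actual=T -> ctr[3]=3
Ev 4: PC=6 idx=2 pred=N actual=T -> ctr[2]=1
Ev 5: PC=3 idx=3 pred=T actual=T -> ctr[3]=3
Ev 6: PC=3 idx=3 pred=T actual=T -> ctr[3]=3
Ev 7: PC=6 idx=2 pred=N actual=T -> ctr[2]=2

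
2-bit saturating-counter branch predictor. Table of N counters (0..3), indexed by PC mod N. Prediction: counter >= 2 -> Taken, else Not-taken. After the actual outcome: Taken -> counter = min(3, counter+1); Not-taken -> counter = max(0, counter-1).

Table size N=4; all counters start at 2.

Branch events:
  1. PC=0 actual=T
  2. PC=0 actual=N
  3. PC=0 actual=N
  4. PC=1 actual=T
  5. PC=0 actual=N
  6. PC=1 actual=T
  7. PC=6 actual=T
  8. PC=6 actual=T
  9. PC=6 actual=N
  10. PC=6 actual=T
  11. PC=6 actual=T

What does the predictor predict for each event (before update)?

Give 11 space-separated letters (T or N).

Answer: T T T T N T T T T T T

Derivation:
Ev 1: PC=0 idx=0 pred=T actual=T -> ctr[0]=3
Ev 2: PC=0 idx=0 pred=T actual=N -> ctr[0]=2
Ev 3: PC=0 idx=0 pred=T actual=N -> ctr[0]=1
Ev 4: PC=1 idx=1 pred=T actual=T -> ctr[1]=3
Ev 5: PC=0 idx=0 pred=N actual=N -> ctr[0]=0
Ev 6: PC=1 idx=1 pred=T actual=T -> ctr[1]=3
Ev 7: PC=6 idx=2 pred=T actual=T -> ctr[2]=3
Ev 8: PC=6 idx=2 pred=T actual=T -> ctr[2]=3
Ev 9: PC=6 idx=2 pred=T actual=N -> ctr[2]=2
Ev 10: PC=6 idx=2 pred=T actual=T -> ctr[2]=3
Ev 11: PC=6 idx=2 pred=T actual=T -> ctr[2]=3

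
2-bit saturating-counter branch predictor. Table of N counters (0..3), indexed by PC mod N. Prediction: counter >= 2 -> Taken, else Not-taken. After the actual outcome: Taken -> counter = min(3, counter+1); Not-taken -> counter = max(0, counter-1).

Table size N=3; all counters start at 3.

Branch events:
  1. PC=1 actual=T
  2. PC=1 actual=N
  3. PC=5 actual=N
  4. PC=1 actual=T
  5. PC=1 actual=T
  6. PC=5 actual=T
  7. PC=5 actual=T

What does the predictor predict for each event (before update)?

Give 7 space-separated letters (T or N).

Ev 1: PC=1 idx=1 pred=T actual=T -> ctr[1]=3
Ev 2: PC=1 idx=1 pred=T actual=N -> ctr[1]=2
Ev 3: PC=5 idx=2 pred=T actual=N -> ctr[2]=2
Ev 4: PC=1 idx=1 pred=T actual=T -> ctr[1]=3
Ev 5: PC=1 idx=1 pred=T actual=T -> ctr[1]=3
Ev 6: PC=5 idx=2 pred=T actual=T -> ctr[2]=3
Ev 7: PC=5 idx=2 pred=T actual=T -> ctr[2]=3

Answer: T T T T T T T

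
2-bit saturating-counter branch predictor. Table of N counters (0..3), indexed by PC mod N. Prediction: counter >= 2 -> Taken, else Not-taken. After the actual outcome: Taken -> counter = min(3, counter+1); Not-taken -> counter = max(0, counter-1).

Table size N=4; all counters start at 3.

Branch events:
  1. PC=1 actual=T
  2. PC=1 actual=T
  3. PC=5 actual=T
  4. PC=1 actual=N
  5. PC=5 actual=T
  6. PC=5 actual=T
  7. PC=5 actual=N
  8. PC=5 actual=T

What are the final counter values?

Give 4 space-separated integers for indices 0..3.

Answer: 3 3 3 3

Derivation:
Ev 1: PC=1 idx=1 pred=T actual=T -> ctr[1]=3
Ev 2: PC=1 idx=1 pred=T actual=T -> ctr[1]=3
Ev 3: PC=5 idx=1 pred=T actual=T -> ctr[1]=3
Ev 4: PC=1 idx=1 pred=T actual=N -> ctr[1]=2
Ev 5: PC=5 idx=1 pred=T actual=T -> ctr[1]=3
Ev 6: PC=5 idx=1 pred=T actual=T -> ctr[1]=3
Ev 7: PC=5 idx=1 pred=T actual=N -> ctr[1]=2
Ev 8: PC=5 idx=1 pred=T actual=T -> ctr[1]=3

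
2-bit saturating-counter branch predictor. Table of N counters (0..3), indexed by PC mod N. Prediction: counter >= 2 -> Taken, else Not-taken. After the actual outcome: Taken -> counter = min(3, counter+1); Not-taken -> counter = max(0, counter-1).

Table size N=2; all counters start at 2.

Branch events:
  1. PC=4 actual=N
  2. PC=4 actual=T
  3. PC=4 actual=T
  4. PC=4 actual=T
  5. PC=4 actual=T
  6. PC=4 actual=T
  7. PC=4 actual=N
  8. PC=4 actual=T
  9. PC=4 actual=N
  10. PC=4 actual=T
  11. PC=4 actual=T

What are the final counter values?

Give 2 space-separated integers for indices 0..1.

Ev 1: PC=4 idx=0 pred=T actual=N -> ctr[0]=1
Ev 2: PC=4 idx=0 pred=N actual=T -> ctr[0]=2
Ev 3: PC=4 idx=0 pred=T actual=T -> ctr[0]=3
Ev 4: PC=4 idx=0 pred=T actual=T -> ctr[0]=3
Ev 5: PC=4 idx=0 pred=T actual=T -> ctr[0]=3
Ev 6: PC=4 idx=0 pred=T actual=T -> ctr[0]=3
Ev 7: PC=4 idx=0 pred=T actual=N -> ctr[0]=2
Ev 8: PC=4 idx=0 pred=T actual=T -> ctr[0]=3
Ev 9: PC=4 idx=0 pred=T actual=N -> ctr[0]=2
Ev 10: PC=4 idx=0 pred=T actual=T -> ctr[0]=3
Ev 11: PC=4 idx=0 pred=T actual=T -> ctr[0]=3

Answer: 3 2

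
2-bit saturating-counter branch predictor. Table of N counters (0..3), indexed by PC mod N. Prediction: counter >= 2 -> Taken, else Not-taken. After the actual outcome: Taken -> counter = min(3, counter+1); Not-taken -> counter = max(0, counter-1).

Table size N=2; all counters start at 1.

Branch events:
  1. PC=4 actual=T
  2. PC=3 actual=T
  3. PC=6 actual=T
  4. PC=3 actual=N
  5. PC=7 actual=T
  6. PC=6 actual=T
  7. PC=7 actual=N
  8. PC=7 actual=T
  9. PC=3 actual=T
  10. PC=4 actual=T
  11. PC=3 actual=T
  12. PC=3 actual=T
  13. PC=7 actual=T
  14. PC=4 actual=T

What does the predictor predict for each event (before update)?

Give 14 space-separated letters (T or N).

Answer: N N T T N T T N T T T T T T

Derivation:
Ev 1: PC=4 idx=0 pred=N actual=T -> ctr[0]=2
Ev 2: PC=3 idx=1 pred=N actual=T -> ctr[1]=2
Ev 3: PC=6 idx=0 pred=T actual=T -> ctr[0]=3
Ev 4: PC=3 idx=1 pred=T actual=N -> ctr[1]=1
Ev 5: PC=7 idx=1 pred=N actual=T -> ctr[1]=2
Ev 6: PC=6 idx=0 pred=T actual=T -> ctr[0]=3
Ev 7: PC=7 idx=1 pred=T actual=N -> ctr[1]=1
Ev 8: PC=7 idx=1 pred=N actual=T -> ctr[1]=2
Ev 9: PC=3 idx=1 pred=T actual=T -> ctr[1]=3
Ev 10: PC=4 idx=0 pred=T actual=T -> ctr[0]=3
Ev 11: PC=3 idx=1 pred=T actual=T -> ctr[1]=3
Ev 12: PC=3 idx=1 pred=T actual=T -> ctr[1]=3
Ev 13: PC=7 idx=1 pred=T actual=T -> ctr[1]=3
Ev 14: PC=4 idx=0 pred=T actual=T -> ctr[0]=3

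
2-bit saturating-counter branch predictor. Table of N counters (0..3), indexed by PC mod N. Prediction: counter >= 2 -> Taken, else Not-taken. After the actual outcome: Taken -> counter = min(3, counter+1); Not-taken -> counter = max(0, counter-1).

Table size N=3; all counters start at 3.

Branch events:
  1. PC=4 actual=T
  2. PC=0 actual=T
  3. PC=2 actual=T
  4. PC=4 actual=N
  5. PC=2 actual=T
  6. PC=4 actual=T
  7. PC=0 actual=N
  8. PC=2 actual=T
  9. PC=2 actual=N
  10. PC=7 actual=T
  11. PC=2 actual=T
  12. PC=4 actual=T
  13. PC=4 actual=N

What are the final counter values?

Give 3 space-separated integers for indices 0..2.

Answer: 2 2 3

Derivation:
Ev 1: PC=4 idx=1 pred=T actual=T -> ctr[1]=3
Ev 2: PC=0 idx=0 pred=T actual=T -> ctr[0]=3
Ev 3: PC=2 idx=2 pred=T actual=T -> ctr[2]=3
Ev 4: PC=4 idx=1 pred=T actual=N -> ctr[1]=2
Ev 5: PC=2 idx=2 pred=T actual=T -> ctr[2]=3
Ev 6: PC=4 idx=1 pred=T actual=T -> ctr[1]=3
Ev 7: PC=0 idx=0 pred=T actual=N -> ctr[0]=2
Ev 8: PC=2 idx=2 pred=T actual=T -> ctr[2]=3
Ev 9: PC=2 idx=2 pred=T actual=N -> ctr[2]=2
Ev 10: PC=7 idx=1 pred=T actual=T -> ctr[1]=3
Ev 11: PC=2 idx=2 pred=T actual=T -> ctr[2]=3
Ev 12: PC=4 idx=1 pred=T actual=T -> ctr[1]=3
Ev 13: PC=4 idx=1 pred=T actual=N -> ctr[1]=2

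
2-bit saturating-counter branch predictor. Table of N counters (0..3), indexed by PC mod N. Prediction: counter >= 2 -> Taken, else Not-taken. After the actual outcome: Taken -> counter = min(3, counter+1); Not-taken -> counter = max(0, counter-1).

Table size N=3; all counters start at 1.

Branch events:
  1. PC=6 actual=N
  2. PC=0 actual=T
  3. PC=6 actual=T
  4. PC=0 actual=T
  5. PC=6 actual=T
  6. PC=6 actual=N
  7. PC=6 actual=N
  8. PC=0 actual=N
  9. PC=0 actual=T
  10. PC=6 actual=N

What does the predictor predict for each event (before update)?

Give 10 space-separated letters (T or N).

Ev 1: PC=6 idx=0 pred=N actual=N -> ctr[0]=0
Ev 2: PC=0 idx=0 pred=N actual=T -> ctr[0]=1
Ev 3: PC=6 idx=0 pred=N actual=T -> ctr[0]=2
Ev 4: PC=0 idx=0 pred=T actual=T -> ctr[0]=3
Ev 5: PC=6 idx=0 pred=T actual=T -> ctr[0]=3
Ev 6: PC=6 idx=0 pred=T actual=N -> ctr[0]=2
Ev 7: PC=6 idx=0 pred=T actual=N -> ctr[0]=1
Ev 8: PC=0 idx=0 pred=N actual=N -> ctr[0]=0
Ev 9: PC=0 idx=0 pred=N actual=T -> ctr[0]=1
Ev 10: PC=6 idx=0 pred=N actual=N -> ctr[0]=0

Answer: N N N T T T T N N N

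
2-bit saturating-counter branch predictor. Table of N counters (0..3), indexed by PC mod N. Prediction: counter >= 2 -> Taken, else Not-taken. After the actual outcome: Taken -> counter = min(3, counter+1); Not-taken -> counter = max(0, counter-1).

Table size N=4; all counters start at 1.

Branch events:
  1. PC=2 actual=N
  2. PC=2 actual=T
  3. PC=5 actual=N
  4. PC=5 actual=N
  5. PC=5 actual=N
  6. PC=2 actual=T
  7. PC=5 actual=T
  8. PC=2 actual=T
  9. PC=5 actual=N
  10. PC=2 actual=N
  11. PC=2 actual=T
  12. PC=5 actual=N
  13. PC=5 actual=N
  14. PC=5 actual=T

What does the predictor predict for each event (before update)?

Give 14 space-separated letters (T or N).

Ev 1: PC=2 idx=2 pred=N actual=N -> ctr[2]=0
Ev 2: PC=2 idx=2 pred=N actual=T -> ctr[2]=1
Ev 3: PC=5 idx=1 pred=N actual=N -> ctr[1]=0
Ev 4: PC=5 idx=1 pred=N actual=N -> ctr[1]=0
Ev 5: PC=5 idx=1 pred=N actual=N -> ctr[1]=0
Ev 6: PC=2 idx=2 pred=N actual=T -> ctr[2]=2
Ev 7: PC=5 idx=1 pred=N actual=T -> ctr[1]=1
Ev 8: PC=2 idx=2 pred=T actual=T -> ctr[2]=3
Ev 9: PC=5 idx=1 pred=N actual=N -> ctr[1]=0
Ev 10: PC=2 idx=2 pred=T actual=N -> ctr[2]=2
Ev 11: PC=2 idx=2 pred=T actual=T -> ctr[2]=3
Ev 12: PC=5 idx=1 pred=N actual=N -> ctr[1]=0
Ev 13: PC=5 idx=1 pred=N actual=N -> ctr[1]=0
Ev 14: PC=5 idx=1 pred=N actual=T -> ctr[1]=1

Answer: N N N N N N N T N T T N N N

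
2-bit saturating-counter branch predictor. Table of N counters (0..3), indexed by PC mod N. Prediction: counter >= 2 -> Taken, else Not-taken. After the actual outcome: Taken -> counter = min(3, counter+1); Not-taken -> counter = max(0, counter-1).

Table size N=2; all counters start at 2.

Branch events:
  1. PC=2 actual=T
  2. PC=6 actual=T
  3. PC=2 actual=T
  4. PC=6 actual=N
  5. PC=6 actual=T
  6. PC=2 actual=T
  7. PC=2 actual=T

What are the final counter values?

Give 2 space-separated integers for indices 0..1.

Answer: 3 2

Derivation:
Ev 1: PC=2 idx=0 pred=T actual=T -> ctr[0]=3
Ev 2: PC=6 idx=0 pred=T actual=T -> ctr[0]=3
Ev 3: PC=2 idx=0 pred=T actual=T -> ctr[0]=3
Ev 4: PC=6 idx=0 pred=T actual=N -> ctr[0]=2
Ev 5: PC=6 idx=0 pred=T actual=T -> ctr[0]=3
Ev 6: PC=2 idx=0 pred=T actual=T -> ctr[0]=3
Ev 7: PC=2 idx=0 pred=T actual=T -> ctr[0]=3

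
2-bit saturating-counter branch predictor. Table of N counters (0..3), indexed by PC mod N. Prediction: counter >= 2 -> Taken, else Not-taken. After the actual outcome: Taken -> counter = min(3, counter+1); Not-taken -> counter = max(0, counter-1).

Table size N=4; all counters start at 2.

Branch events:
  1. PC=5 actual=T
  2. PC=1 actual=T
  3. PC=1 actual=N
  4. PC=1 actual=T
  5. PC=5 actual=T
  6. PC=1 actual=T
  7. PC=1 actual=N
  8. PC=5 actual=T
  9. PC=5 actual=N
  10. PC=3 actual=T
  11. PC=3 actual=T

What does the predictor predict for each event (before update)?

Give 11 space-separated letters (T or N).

Answer: T T T T T T T T T T T

Derivation:
Ev 1: PC=5 idx=1 pred=T actual=T -> ctr[1]=3
Ev 2: PC=1 idx=1 pred=T actual=T -> ctr[1]=3
Ev 3: PC=1 idx=1 pred=T actual=N -> ctr[1]=2
Ev 4: PC=1 idx=1 pred=T actual=T -> ctr[1]=3
Ev 5: PC=5 idx=1 pred=T actual=T -> ctr[1]=3
Ev 6: PC=1 idx=1 pred=T actual=T -> ctr[1]=3
Ev 7: PC=1 idx=1 pred=T actual=N -> ctr[1]=2
Ev 8: PC=5 idx=1 pred=T actual=T -> ctr[1]=3
Ev 9: PC=5 idx=1 pred=T actual=N -> ctr[1]=2
Ev 10: PC=3 idx=3 pred=T actual=T -> ctr[3]=3
Ev 11: PC=3 idx=3 pred=T actual=T -> ctr[3]=3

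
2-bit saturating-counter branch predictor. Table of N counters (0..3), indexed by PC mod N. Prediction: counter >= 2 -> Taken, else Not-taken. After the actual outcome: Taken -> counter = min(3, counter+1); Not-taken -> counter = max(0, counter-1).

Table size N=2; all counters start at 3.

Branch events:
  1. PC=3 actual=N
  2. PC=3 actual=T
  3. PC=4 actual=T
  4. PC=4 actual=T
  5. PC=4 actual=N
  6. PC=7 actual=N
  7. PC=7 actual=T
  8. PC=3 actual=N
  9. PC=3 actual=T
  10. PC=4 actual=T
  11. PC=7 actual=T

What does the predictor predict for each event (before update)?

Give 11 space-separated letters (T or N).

Answer: T T T T T T T T T T T

Derivation:
Ev 1: PC=3 idx=1 pred=T actual=N -> ctr[1]=2
Ev 2: PC=3 idx=1 pred=T actual=T -> ctr[1]=3
Ev 3: PC=4 idx=0 pred=T actual=T -> ctr[0]=3
Ev 4: PC=4 idx=0 pred=T actual=T -> ctr[0]=3
Ev 5: PC=4 idx=0 pred=T actual=N -> ctr[0]=2
Ev 6: PC=7 idx=1 pred=T actual=N -> ctr[1]=2
Ev 7: PC=7 idx=1 pred=T actual=T -> ctr[1]=3
Ev 8: PC=3 idx=1 pred=T actual=N -> ctr[1]=2
Ev 9: PC=3 idx=1 pred=T actual=T -> ctr[1]=3
Ev 10: PC=4 idx=0 pred=T actual=T -> ctr[0]=3
Ev 11: PC=7 idx=1 pred=T actual=T -> ctr[1]=3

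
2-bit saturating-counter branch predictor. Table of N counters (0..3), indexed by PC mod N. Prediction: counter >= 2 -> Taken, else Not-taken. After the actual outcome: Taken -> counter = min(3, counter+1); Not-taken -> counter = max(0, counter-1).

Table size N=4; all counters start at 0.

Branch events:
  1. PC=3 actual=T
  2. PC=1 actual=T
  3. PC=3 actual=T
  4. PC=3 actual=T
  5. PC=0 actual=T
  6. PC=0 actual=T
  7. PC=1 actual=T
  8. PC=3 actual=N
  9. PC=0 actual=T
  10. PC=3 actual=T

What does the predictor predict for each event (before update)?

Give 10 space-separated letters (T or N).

Ev 1: PC=3 idx=3 pred=N actual=T -> ctr[3]=1
Ev 2: PC=1 idx=1 pred=N actual=T -> ctr[1]=1
Ev 3: PC=3 idx=3 pred=N actual=T -> ctr[3]=2
Ev 4: PC=3 idx=3 pred=T actual=T -> ctr[3]=3
Ev 5: PC=0 idx=0 pred=N actual=T -> ctr[0]=1
Ev 6: PC=0 idx=0 pred=N actual=T -> ctr[0]=2
Ev 7: PC=1 idx=1 pred=N actual=T -> ctr[1]=2
Ev 8: PC=3 idx=3 pred=T actual=N -> ctr[3]=2
Ev 9: PC=0 idx=0 pred=T actual=T -> ctr[0]=3
Ev 10: PC=3 idx=3 pred=T actual=T -> ctr[3]=3

Answer: N N N T N N N T T T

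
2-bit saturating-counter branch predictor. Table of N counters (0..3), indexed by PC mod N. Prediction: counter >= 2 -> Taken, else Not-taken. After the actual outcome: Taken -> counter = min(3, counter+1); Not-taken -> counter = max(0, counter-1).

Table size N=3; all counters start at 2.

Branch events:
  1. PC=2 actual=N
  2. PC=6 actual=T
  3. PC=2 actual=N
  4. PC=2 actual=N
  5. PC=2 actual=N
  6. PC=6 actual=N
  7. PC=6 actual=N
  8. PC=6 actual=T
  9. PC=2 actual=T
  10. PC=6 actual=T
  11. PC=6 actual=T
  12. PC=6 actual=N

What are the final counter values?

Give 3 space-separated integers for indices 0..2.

Ev 1: PC=2 idx=2 pred=T actual=N -> ctr[2]=1
Ev 2: PC=6 idx=0 pred=T actual=T -> ctr[0]=3
Ev 3: PC=2 idx=2 pred=N actual=N -> ctr[2]=0
Ev 4: PC=2 idx=2 pred=N actual=N -> ctr[2]=0
Ev 5: PC=2 idx=2 pred=N actual=N -> ctr[2]=0
Ev 6: PC=6 idx=0 pred=T actual=N -> ctr[0]=2
Ev 7: PC=6 idx=0 pred=T actual=N -> ctr[0]=1
Ev 8: PC=6 idx=0 pred=N actual=T -> ctr[0]=2
Ev 9: PC=2 idx=2 pred=N actual=T -> ctr[2]=1
Ev 10: PC=6 idx=0 pred=T actual=T -> ctr[0]=3
Ev 11: PC=6 idx=0 pred=T actual=T -> ctr[0]=3
Ev 12: PC=6 idx=0 pred=T actual=N -> ctr[0]=2

Answer: 2 2 1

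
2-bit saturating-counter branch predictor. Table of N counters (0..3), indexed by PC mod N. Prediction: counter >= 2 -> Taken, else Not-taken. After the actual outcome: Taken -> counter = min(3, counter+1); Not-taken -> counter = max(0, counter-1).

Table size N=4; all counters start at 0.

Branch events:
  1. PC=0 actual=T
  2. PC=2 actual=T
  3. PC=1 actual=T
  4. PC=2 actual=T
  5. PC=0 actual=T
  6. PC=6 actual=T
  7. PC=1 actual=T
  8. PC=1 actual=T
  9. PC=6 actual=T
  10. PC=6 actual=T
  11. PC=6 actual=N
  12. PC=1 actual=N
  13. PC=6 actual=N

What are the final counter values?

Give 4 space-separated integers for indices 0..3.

Ev 1: PC=0 idx=0 pred=N actual=T -> ctr[0]=1
Ev 2: PC=2 idx=2 pred=N actual=T -> ctr[2]=1
Ev 3: PC=1 idx=1 pred=N actual=T -> ctr[1]=1
Ev 4: PC=2 idx=2 pred=N actual=T -> ctr[2]=2
Ev 5: PC=0 idx=0 pred=N actual=T -> ctr[0]=2
Ev 6: PC=6 idx=2 pred=T actual=T -> ctr[2]=3
Ev 7: PC=1 idx=1 pred=N actual=T -> ctr[1]=2
Ev 8: PC=1 idx=1 pred=T actual=T -> ctr[1]=3
Ev 9: PC=6 idx=2 pred=T actual=T -> ctr[2]=3
Ev 10: PC=6 idx=2 pred=T actual=T -> ctr[2]=3
Ev 11: PC=6 idx=2 pred=T actual=N -> ctr[2]=2
Ev 12: PC=1 idx=1 pred=T actual=N -> ctr[1]=2
Ev 13: PC=6 idx=2 pred=T actual=N -> ctr[2]=1

Answer: 2 2 1 0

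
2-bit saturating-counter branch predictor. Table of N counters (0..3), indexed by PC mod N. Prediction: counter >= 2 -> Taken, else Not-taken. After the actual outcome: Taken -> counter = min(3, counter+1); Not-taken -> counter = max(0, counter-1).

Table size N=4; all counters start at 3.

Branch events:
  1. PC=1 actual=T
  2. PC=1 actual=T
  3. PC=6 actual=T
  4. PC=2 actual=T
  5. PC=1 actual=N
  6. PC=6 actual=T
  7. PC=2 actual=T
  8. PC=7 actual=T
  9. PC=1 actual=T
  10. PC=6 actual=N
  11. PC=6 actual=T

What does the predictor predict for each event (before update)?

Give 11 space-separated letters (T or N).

Ev 1: PC=1 idx=1 pred=T actual=T -> ctr[1]=3
Ev 2: PC=1 idx=1 pred=T actual=T -> ctr[1]=3
Ev 3: PC=6 idx=2 pred=T actual=T -> ctr[2]=3
Ev 4: PC=2 idx=2 pred=T actual=T -> ctr[2]=3
Ev 5: PC=1 idx=1 pred=T actual=N -> ctr[1]=2
Ev 6: PC=6 idx=2 pred=T actual=T -> ctr[2]=3
Ev 7: PC=2 idx=2 pred=T actual=T -> ctr[2]=3
Ev 8: PC=7 idx=3 pred=T actual=T -> ctr[3]=3
Ev 9: PC=1 idx=1 pred=T actual=T -> ctr[1]=3
Ev 10: PC=6 idx=2 pred=T actual=N -> ctr[2]=2
Ev 11: PC=6 idx=2 pred=T actual=T -> ctr[2]=3

Answer: T T T T T T T T T T T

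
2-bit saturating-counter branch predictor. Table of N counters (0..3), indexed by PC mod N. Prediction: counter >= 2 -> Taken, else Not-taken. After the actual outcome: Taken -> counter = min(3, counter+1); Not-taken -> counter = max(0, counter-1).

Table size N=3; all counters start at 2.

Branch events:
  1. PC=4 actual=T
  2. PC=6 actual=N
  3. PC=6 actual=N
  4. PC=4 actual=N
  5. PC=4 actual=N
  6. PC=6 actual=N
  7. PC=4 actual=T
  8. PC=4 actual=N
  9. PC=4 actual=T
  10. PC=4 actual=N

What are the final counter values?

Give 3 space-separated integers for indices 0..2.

Ev 1: PC=4 idx=1 pred=T actual=T -> ctr[1]=3
Ev 2: PC=6 idx=0 pred=T actual=N -> ctr[0]=1
Ev 3: PC=6 idx=0 pred=N actual=N -> ctr[0]=0
Ev 4: PC=4 idx=1 pred=T actual=N -> ctr[1]=2
Ev 5: PC=4 idx=1 pred=T actual=N -> ctr[1]=1
Ev 6: PC=6 idx=0 pred=N actual=N -> ctr[0]=0
Ev 7: PC=4 idx=1 pred=N actual=T -> ctr[1]=2
Ev 8: PC=4 idx=1 pred=T actual=N -> ctr[1]=1
Ev 9: PC=4 idx=1 pred=N actual=T -> ctr[1]=2
Ev 10: PC=4 idx=1 pred=T actual=N -> ctr[1]=1

Answer: 0 1 2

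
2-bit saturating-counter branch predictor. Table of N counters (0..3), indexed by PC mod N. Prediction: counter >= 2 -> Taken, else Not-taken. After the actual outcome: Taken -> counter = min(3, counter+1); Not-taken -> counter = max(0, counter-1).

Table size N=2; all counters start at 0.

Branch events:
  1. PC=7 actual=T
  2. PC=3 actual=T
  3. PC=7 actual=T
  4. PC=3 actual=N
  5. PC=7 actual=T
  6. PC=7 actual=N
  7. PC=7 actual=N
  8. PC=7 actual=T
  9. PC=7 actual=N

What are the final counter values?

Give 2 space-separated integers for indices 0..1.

Ev 1: PC=7 idx=1 pred=N actual=T -> ctr[1]=1
Ev 2: PC=3 idx=1 pred=N actual=T -> ctr[1]=2
Ev 3: PC=7 idx=1 pred=T actual=T -> ctr[1]=3
Ev 4: PC=3 idx=1 pred=T actual=N -> ctr[1]=2
Ev 5: PC=7 idx=1 pred=T actual=T -> ctr[1]=3
Ev 6: PC=7 idx=1 pred=T actual=N -> ctr[1]=2
Ev 7: PC=7 idx=1 pred=T actual=N -> ctr[1]=1
Ev 8: PC=7 idx=1 pred=N actual=T -> ctr[1]=2
Ev 9: PC=7 idx=1 pred=T actual=N -> ctr[1]=1

Answer: 0 1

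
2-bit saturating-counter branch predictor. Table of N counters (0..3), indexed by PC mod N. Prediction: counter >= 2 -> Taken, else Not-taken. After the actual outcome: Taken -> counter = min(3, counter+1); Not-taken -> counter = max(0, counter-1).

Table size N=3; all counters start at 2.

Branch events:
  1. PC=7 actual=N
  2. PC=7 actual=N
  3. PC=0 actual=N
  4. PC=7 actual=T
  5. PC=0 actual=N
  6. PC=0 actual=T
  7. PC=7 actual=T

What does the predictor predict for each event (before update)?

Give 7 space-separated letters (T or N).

Answer: T N T N N N N

Derivation:
Ev 1: PC=7 idx=1 pred=T actual=N -> ctr[1]=1
Ev 2: PC=7 idx=1 pred=N actual=N -> ctr[1]=0
Ev 3: PC=0 idx=0 pred=T actual=N -> ctr[0]=1
Ev 4: PC=7 idx=1 pred=N actual=T -> ctr[1]=1
Ev 5: PC=0 idx=0 pred=N actual=N -> ctr[0]=0
Ev 6: PC=0 idx=0 pred=N actual=T -> ctr[0]=1
Ev 7: PC=7 idx=1 pred=N actual=T -> ctr[1]=2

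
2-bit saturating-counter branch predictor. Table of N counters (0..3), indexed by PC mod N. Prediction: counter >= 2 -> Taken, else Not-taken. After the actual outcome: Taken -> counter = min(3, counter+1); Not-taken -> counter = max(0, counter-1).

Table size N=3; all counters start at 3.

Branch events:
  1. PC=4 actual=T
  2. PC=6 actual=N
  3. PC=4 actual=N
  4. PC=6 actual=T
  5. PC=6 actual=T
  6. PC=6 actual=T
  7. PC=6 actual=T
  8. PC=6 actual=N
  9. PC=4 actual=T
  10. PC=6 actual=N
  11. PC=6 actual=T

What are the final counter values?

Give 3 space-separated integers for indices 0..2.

Ev 1: PC=4 idx=1 pred=T actual=T -> ctr[1]=3
Ev 2: PC=6 idx=0 pred=T actual=N -> ctr[0]=2
Ev 3: PC=4 idx=1 pred=T actual=N -> ctr[1]=2
Ev 4: PC=6 idx=0 pred=T actual=T -> ctr[0]=3
Ev 5: PC=6 idx=0 pred=T actual=T -> ctr[0]=3
Ev 6: PC=6 idx=0 pred=T actual=T -> ctr[0]=3
Ev 7: PC=6 idx=0 pred=T actual=T -> ctr[0]=3
Ev 8: PC=6 idx=0 pred=T actual=N -> ctr[0]=2
Ev 9: PC=4 idx=1 pred=T actual=T -> ctr[1]=3
Ev 10: PC=6 idx=0 pred=T actual=N -> ctr[0]=1
Ev 11: PC=6 idx=0 pred=N actual=T -> ctr[0]=2

Answer: 2 3 3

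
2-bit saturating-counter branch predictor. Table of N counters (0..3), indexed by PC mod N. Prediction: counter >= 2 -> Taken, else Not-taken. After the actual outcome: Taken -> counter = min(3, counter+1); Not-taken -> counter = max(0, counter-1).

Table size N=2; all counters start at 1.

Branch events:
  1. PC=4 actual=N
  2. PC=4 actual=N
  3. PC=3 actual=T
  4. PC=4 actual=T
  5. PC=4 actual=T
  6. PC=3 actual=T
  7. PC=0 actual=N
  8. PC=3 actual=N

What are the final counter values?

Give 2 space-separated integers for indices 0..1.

Answer: 1 2

Derivation:
Ev 1: PC=4 idx=0 pred=N actual=N -> ctr[0]=0
Ev 2: PC=4 idx=0 pred=N actual=N -> ctr[0]=0
Ev 3: PC=3 idx=1 pred=N actual=T -> ctr[1]=2
Ev 4: PC=4 idx=0 pred=N actual=T -> ctr[0]=1
Ev 5: PC=4 idx=0 pred=N actual=T -> ctr[0]=2
Ev 6: PC=3 idx=1 pred=T actual=T -> ctr[1]=3
Ev 7: PC=0 idx=0 pred=T actual=N -> ctr[0]=1
Ev 8: PC=3 idx=1 pred=T actual=N -> ctr[1]=2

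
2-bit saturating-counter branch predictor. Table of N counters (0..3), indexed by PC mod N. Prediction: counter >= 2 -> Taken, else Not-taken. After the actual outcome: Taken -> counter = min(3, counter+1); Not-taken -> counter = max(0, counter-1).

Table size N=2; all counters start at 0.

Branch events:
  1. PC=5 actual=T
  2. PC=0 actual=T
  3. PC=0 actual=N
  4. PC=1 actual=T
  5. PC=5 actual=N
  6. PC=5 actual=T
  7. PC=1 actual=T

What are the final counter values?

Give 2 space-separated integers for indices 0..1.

Ev 1: PC=5 idx=1 pred=N actual=T -> ctr[1]=1
Ev 2: PC=0 idx=0 pred=N actual=T -> ctr[0]=1
Ev 3: PC=0 idx=0 pred=N actual=N -> ctr[0]=0
Ev 4: PC=1 idx=1 pred=N actual=T -> ctr[1]=2
Ev 5: PC=5 idx=1 pred=T actual=N -> ctr[1]=1
Ev 6: PC=5 idx=1 pred=N actual=T -> ctr[1]=2
Ev 7: PC=1 idx=1 pred=T actual=T -> ctr[1]=3

Answer: 0 3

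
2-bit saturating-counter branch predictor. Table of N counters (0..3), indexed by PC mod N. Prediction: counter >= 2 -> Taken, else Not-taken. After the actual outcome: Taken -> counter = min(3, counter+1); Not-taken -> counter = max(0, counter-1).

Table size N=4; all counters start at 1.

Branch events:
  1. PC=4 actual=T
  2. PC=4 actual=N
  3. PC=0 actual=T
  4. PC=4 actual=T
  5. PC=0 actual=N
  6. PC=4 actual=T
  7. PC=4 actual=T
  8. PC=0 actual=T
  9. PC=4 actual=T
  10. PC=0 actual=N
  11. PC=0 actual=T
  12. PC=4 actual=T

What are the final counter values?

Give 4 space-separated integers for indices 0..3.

Answer: 3 1 1 1

Derivation:
Ev 1: PC=4 idx=0 pred=N actual=T -> ctr[0]=2
Ev 2: PC=4 idx=0 pred=T actual=N -> ctr[0]=1
Ev 3: PC=0 idx=0 pred=N actual=T -> ctr[0]=2
Ev 4: PC=4 idx=0 pred=T actual=T -> ctr[0]=3
Ev 5: PC=0 idx=0 pred=T actual=N -> ctr[0]=2
Ev 6: PC=4 idx=0 pred=T actual=T -> ctr[0]=3
Ev 7: PC=4 idx=0 pred=T actual=T -> ctr[0]=3
Ev 8: PC=0 idx=0 pred=T actual=T -> ctr[0]=3
Ev 9: PC=4 idx=0 pred=T actual=T -> ctr[0]=3
Ev 10: PC=0 idx=0 pred=T actual=N -> ctr[0]=2
Ev 11: PC=0 idx=0 pred=T actual=T -> ctr[0]=3
Ev 12: PC=4 idx=0 pred=T actual=T -> ctr[0]=3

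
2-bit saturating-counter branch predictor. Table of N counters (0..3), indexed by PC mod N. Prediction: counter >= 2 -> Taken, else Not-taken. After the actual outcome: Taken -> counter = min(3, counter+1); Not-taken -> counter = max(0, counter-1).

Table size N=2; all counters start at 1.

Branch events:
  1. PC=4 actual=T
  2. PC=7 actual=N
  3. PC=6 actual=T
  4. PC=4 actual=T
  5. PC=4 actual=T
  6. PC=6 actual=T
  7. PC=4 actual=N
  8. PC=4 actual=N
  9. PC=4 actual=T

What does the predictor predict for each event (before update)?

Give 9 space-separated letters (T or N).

Ev 1: PC=4 idx=0 pred=N actual=T -> ctr[0]=2
Ev 2: PC=7 idx=1 pred=N actual=N -> ctr[1]=0
Ev 3: PC=6 idx=0 pred=T actual=T -> ctr[0]=3
Ev 4: PC=4 idx=0 pred=T actual=T -> ctr[0]=3
Ev 5: PC=4 idx=0 pred=T actual=T -> ctr[0]=3
Ev 6: PC=6 idx=0 pred=T actual=T -> ctr[0]=3
Ev 7: PC=4 idx=0 pred=T actual=N -> ctr[0]=2
Ev 8: PC=4 idx=0 pred=T actual=N -> ctr[0]=1
Ev 9: PC=4 idx=0 pred=N actual=T -> ctr[0]=2

Answer: N N T T T T T T N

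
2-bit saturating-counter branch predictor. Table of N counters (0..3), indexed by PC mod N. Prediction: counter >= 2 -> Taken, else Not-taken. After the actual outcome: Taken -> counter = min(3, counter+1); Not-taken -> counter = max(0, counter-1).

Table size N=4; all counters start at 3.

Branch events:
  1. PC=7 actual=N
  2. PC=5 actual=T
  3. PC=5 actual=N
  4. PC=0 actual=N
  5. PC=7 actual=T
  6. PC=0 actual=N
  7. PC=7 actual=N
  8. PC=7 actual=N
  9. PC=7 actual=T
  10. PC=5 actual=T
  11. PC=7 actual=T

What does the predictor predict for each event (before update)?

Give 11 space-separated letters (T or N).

Ev 1: PC=7 idx=3 pred=T actual=N -> ctr[3]=2
Ev 2: PC=5 idx=1 pred=T actual=T -> ctr[1]=3
Ev 3: PC=5 idx=1 pred=T actual=N -> ctr[1]=2
Ev 4: PC=0 idx=0 pred=T actual=N -> ctr[0]=2
Ev 5: PC=7 idx=3 pred=T actual=T -> ctr[3]=3
Ev 6: PC=0 idx=0 pred=T actual=N -> ctr[0]=1
Ev 7: PC=7 idx=3 pred=T actual=N -> ctr[3]=2
Ev 8: PC=7 idx=3 pred=T actual=N -> ctr[3]=1
Ev 9: PC=7 idx=3 pred=N actual=T -> ctr[3]=2
Ev 10: PC=5 idx=1 pred=T actual=T -> ctr[1]=3
Ev 11: PC=7 idx=3 pred=T actual=T -> ctr[3]=3

Answer: T T T T T T T T N T T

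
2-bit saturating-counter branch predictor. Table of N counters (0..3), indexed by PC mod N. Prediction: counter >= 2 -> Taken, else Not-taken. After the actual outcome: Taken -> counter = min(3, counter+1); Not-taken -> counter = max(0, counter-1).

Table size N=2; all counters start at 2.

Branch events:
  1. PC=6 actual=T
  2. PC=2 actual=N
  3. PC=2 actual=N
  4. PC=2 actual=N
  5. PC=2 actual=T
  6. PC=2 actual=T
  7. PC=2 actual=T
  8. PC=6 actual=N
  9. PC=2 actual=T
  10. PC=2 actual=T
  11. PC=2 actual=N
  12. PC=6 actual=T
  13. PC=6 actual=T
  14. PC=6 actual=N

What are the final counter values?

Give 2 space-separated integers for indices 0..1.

Answer: 2 2

Derivation:
Ev 1: PC=6 idx=0 pred=T actual=T -> ctr[0]=3
Ev 2: PC=2 idx=0 pred=T actual=N -> ctr[0]=2
Ev 3: PC=2 idx=0 pred=T actual=N -> ctr[0]=1
Ev 4: PC=2 idx=0 pred=N actual=N -> ctr[0]=0
Ev 5: PC=2 idx=0 pred=N actual=T -> ctr[0]=1
Ev 6: PC=2 idx=0 pred=N actual=T -> ctr[0]=2
Ev 7: PC=2 idx=0 pred=T actual=T -> ctr[0]=3
Ev 8: PC=6 idx=0 pred=T actual=N -> ctr[0]=2
Ev 9: PC=2 idx=0 pred=T actual=T -> ctr[0]=3
Ev 10: PC=2 idx=0 pred=T actual=T -> ctr[0]=3
Ev 11: PC=2 idx=0 pred=T actual=N -> ctr[0]=2
Ev 12: PC=6 idx=0 pred=T actual=T -> ctr[0]=3
Ev 13: PC=6 idx=0 pred=T actual=T -> ctr[0]=3
Ev 14: PC=6 idx=0 pred=T actual=N -> ctr[0]=2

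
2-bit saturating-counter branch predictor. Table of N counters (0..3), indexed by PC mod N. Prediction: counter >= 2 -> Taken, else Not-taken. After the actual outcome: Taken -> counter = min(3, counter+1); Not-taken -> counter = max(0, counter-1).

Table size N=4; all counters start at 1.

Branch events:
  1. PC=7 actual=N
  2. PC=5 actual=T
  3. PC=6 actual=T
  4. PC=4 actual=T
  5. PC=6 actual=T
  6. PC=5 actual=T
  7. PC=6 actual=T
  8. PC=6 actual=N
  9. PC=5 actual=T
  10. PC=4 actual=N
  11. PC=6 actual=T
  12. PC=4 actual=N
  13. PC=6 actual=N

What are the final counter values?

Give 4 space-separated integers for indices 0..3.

Answer: 0 3 2 0

Derivation:
Ev 1: PC=7 idx=3 pred=N actual=N -> ctr[3]=0
Ev 2: PC=5 idx=1 pred=N actual=T -> ctr[1]=2
Ev 3: PC=6 idx=2 pred=N actual=T -> ctr[2]=2
Ev 4: PC=4 idx=0 pred=N actual=T -> ctr[0]=2
Ev 5: PC=6 idx=2 pred=T actual=T -> ctr[2]=3
Ev 6: PC=5 idx=1 pred=T actual=T -> ctr[1]=3
Ev 7: PC=6 idx=2 pred=T actual=T -> ctr[2]=3
Ev 8: PC=6 idx=2 pred=T actual=N -> ctr[2]=2
Ev 9: PC=5 idx=1 pred=T actual=T -> ctr[1]=3
Ev 10: PC=4 idx=0 pred=T actual=N -> ctr[0]=1
Ev 11: PC=6 idx=2 pred=T actual=T -> ctr[2]=3
Ev 12: PC=4 idx=0 pred=N actual=N -> ctr[0]=0
Ev 13: PC=6 idx=2 pred=T actual=N -> ctr[2]=2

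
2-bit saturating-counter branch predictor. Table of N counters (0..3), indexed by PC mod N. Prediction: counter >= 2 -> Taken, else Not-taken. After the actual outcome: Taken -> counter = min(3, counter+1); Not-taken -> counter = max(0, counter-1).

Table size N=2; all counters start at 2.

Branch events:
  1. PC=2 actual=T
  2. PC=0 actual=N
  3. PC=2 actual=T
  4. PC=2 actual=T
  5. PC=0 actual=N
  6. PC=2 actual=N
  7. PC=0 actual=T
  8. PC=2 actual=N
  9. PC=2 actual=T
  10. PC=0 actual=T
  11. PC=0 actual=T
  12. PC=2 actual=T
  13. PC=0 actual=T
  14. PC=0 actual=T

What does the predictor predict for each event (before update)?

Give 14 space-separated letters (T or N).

Ev 1: PC=2 idx=0 pred=T actual=T -> ctr[0]=3
Ev 2: PC=0 idx=0 pred=T actual=N -> ctr[0]=2
Ev 3: PC=2 idx=0 pred=T actual=T -> ctr[0]=3
Ev 4: PC=2 idx=0 pred=T actual=T -> ctr[0]=3
Ev 5: PC=0 idx=0 pred=T actual=N -> ctr[0]=2
Ev 6: PC=2 idx=0 pred=T actual=N -> ctr[0]=1
Ev 7: PC=0 idx=0 pred=N actual=T -> ctr[0]=2
Ev 8: PC=2 idx=0 pred=T actual=N -> ctr[0]=1
Ev 9: PC=2 idx=0 pred=N actual=T -> ctr[0]=2
Ev 10: PC=0 idx=0 pred=T actual=T -> ctr[0]=3
Ev 11: PC=0 idx=0 pred=T actual=T -> ctr[0]=3
Ev 12: PC=2 idx=0 pred=T actual=T -> ctr[0]=3
Ev 13: PC=0 idx=0 pred=T actual=T -> ctr[0]=3
Ev 14: PC=0 idx=0 pred=T actual=T -> ctr[0]=3

Answer: T T T T T T N T N T T T T T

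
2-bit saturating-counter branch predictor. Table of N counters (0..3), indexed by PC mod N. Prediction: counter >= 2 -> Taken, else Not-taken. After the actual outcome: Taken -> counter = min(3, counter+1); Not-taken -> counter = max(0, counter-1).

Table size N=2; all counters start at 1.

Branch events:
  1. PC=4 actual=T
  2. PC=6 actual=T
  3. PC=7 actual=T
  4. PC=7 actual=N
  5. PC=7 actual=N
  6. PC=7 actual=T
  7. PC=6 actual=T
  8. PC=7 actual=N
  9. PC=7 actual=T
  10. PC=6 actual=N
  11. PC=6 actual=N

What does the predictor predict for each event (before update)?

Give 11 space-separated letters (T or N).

Answer: N T N T N N T N N T T

Derivation:
Ev 1: PC=4 idx=0 pred=N actual=T -> ctr[0]=2
Ev 2: PC=6 idx=0 pred=T actual=T -> ctr[0]=3
Ev 3: PC=7 idx=1 pred=N actual=T -> ctr[1]=2
Ev 4: PC=7 idx=1 pred=T actual=N -> ctr[1]=1
Ev 5: PC=7 idx=1 pred=N actual=N -> ctr[1]=0
Ev 6: PC=7 idx=1 pred=N actual=T -> ctr[1]=1
Ev 7: PC=6 idx=0 pred=T actual=T -> ctr[0]=3
Ev 8: PC=7 idx=1 pred=N actual=N -> ctr[1]=0
Ev 9: PC=7 idx=1 pred=N actual=T -> ctr[1]=1
Ev 10: PC=6 idx=0 pred=T actual=N -> ctr[0]=2
Ev 11: PC=6 idx=0 pred=T actual=N -> ctr[0]=1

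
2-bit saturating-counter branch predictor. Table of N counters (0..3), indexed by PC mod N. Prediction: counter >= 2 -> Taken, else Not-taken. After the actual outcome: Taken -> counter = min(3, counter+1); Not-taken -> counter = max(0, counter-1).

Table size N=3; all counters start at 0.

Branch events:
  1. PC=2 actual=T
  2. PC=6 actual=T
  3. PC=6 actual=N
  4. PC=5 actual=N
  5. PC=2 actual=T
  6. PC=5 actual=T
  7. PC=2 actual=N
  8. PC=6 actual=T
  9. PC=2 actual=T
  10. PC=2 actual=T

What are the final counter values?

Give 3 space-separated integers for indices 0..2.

Ev 1: PC=2 idx=2 pred=N actual=T -> ctr[2]=1
Ev 2: PC=6 idx=0 pred=N actual=T -> ctr[0]=1
Ev 3: PC=6 idx=0 pred=N actual=N -> ctr[0]=0
Ev 4: PC=5 idx=2 pred=N actual=N -> ctr[2]=0
Ev 5: PC=2 idx=2 pred=N actual=T -> ctr[2]=1
Ev 6: PC=5 idx=2 pred=N actual=T -> ctr[2]=2
Ev 7: PC=2 idx=2 pred=T actual=N -> ctr[2]=1
Ev 8: PC=6 idx=0 pred=N actual=T -> ctr[0]=1
Ev 9: PC=2 idx=2 pred=N actual=T -> ctr[2]=2
Ev 10: PC=2 idx=2 pred=T actual=T -> ctr[2]=3

Answer: 1 0 3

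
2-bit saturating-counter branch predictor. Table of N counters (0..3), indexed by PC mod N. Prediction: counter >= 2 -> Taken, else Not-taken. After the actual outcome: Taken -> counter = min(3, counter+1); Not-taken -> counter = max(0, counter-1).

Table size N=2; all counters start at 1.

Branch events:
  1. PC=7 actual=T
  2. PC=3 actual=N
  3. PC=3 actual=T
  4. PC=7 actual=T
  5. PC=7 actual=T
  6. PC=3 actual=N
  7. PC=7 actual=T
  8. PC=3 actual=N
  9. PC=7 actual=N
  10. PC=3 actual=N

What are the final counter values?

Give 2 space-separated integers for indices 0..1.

Answer: 1 0

Derivation:
Ev 1: PC=7 idx=1 pred=N actual=T -> ctr[1]=2
Ev 2: PC=3 idx=1 pred=T actual=N -> ctr[1]=1
Ev 3: PC=3 idx=1 pred=N actual=T -> ctr[1]=2
Ev 4: PC=7 idx=1 pred=T actual=T -> ctr[1]=3
Ev 5: PC=7 idx=1 pred=T actual=T -> ctr[1]=3
Ev 6: PC=3 idx=1 pred=T actual=N -> ctr[1]=2
Ev 7: PC=7 idx=1 pred=T actual=T -> ctr[1]=3
Ev 8: PC=3 idx=1 pred=T actual=N -> ctr[1]=2
Ev 9: PC=7 idx=1 pred=T actual=N -> ctr[1]=1
Ev 10: PC=3 idx=1 pred=N actual=N -> ctr[1]=0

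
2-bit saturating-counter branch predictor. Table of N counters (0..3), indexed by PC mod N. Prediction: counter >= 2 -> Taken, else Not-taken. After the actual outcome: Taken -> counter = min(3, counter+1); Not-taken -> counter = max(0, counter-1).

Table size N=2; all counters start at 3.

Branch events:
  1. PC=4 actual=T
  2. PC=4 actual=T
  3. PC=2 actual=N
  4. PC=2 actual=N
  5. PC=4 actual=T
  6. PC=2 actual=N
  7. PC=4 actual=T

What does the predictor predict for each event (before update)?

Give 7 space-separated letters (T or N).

Answer: T T T T N T N

Derivation:
Ev 1: PC=4 idx=0 pred=T actual=T -> ctr[0]=3
Ev 2: PC=4 idx=0 pred=T actual=T -> ctr[0]=3
Ev 3: PC=2 idx=0 pred=T actual=N -> ctr[0]=2
Ev 4: PC=2 idx=0 pred=T actual=N -> ctr[0]=1
Ev 5: PC=4 idx=0 pred=N actual=T -> ctr[0]=2
Ev 6: PC=2 idx=0 pred=T actual=N -> ctr[0]=1
Ev 7: PC=4 idx=0 pred=N actual=T -> ctr[0]=2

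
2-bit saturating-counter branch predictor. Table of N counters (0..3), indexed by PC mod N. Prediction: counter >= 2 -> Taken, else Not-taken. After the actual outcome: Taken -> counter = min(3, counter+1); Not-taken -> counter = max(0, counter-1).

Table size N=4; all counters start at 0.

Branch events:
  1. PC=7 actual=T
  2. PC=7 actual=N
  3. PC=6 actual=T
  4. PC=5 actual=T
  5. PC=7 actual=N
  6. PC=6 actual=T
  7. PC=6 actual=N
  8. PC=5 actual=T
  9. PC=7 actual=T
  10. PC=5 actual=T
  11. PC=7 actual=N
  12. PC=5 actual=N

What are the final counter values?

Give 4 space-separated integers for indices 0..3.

Answer: 0 2 1 0

Derivation:
Ev 1: PC=7 idx=3 pred=N actual=T -> ctr[3]=1
Ev 2: PC=7 idx=3 pred=N actual=N -> ctr[3]=0
Ev 3: PC=6 idx=2 pred=N actual=T -> ctr[2]=1
Ev 4: PC=5 idx=1 pred=N actual=T -> ctr[1]=1
Ev 5: PC=7 idx=3 pred=N actual=N -> ctr[3]=0
Ev 6: PC=6 idx=2 pred=N actual=T -> ctr[2]=2
Ev 7: PC=6 idx=2 pred=T actual=N -> ctr[2]=1
Ev 8: PC=5 idx=1 pred=N actual=T -> ctr[1]=2
Ev 9: PC=7 idx=3 pred=N actual=T -> ctr[3]=1
Ev 10: PC=5 idx=1 pred=T actual=T -> ctr[1]=3
Ev 11: PC=7 idx=3 pred=N actual=N -> ctr[3]=0
Ev 12: PC=5 idx=1 pred=T actual=N -> ctr[1]=2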